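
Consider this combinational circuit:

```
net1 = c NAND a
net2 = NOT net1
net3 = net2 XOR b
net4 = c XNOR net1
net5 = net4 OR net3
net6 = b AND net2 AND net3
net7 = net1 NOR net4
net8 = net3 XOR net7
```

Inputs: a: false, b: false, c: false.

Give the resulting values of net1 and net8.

net1 = true, net8 = false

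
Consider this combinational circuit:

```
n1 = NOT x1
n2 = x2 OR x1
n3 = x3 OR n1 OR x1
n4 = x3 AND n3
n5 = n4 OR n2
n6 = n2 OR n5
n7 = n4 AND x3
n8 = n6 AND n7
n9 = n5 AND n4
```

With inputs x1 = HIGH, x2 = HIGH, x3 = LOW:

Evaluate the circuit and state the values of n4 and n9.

n1 = NOT x1 = NOT HIGH = LOW
n2 = x2 OR x1 = HIGH OR HIGH = HIGH
n3 = x3 OR n1 OR x1 = LOW OR LOW OR HIGH = HIGH
n4 = x3 AND n3 = LOW AND HIGH = LOW
n5 = n4 OR n2 = LOW OR HIGH = HIGH
n9 = n5 AND n4 = HIGH AND LOW = LOW

n4 = LOW; n9 = LOW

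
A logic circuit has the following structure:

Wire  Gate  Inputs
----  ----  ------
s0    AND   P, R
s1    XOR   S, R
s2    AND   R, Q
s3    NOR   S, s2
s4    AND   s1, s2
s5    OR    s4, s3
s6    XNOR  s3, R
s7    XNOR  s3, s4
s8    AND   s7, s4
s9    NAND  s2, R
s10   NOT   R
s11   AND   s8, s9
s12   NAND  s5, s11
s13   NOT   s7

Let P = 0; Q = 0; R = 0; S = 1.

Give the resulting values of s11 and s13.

s11 = 0, s13 = 0

s1 = S XOR R = 1 XOR 0 = 1
s2 = R AND Q = 0 AND 0 = 0
s3 = S NOR s2 = 1 NOR 0 = 0
s4 = s1 AND s2 = 1 AND 0 = 0
s7 = s3 XNOR s4 = 0 XNOR 0 = 1
s8 = s7 AND s4 = 1 AND 0 = 0
s9 = s2 NAND R = 0 NAND 0 = 1
s11 = s8 AND s9 = 0 AND 1 = 0
s13 = NOT s7 = NOT 1 = 0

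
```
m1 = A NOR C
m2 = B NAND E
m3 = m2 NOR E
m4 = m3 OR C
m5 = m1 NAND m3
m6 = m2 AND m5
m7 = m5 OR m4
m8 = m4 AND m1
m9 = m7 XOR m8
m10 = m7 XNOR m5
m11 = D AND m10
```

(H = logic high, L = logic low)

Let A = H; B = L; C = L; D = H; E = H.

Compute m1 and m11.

m1 = L, m11 = H

m1 = A NOR C = H NOR L = L
m2 = B NAND E = L NAND H = H
m3 = m2 NOR E = H NOR H = L
m4 = m3 OR C = L OR L = L
m5 = m1 NAND m3 = L NAND L = H
m7 = m5 OR m4 = H OR L = H
m10 = m7 XNOR m5 = H XNOR H = H
m11 = D AND m10 = H AND H = H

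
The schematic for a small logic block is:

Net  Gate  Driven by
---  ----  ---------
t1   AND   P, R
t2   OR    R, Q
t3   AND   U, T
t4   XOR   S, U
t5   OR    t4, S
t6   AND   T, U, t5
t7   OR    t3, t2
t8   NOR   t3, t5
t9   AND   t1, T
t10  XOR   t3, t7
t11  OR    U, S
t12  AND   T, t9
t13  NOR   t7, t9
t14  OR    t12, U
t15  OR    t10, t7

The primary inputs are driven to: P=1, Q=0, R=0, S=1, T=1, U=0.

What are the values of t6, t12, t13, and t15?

t6 = 0; t12 = 0; t13 = 1; t15 = 0

t1 = P AND R = 1 AND 0 = 0
t2 = R OR Q = 0 OR 0 = 0
t3 = U AND T = 0 AND 1 = 0
t4 = S XOR U = 1 XOR 0 = 1
t5 = t4 OR S = 1 OR 1 = 1
t6 = T AND U AND t5 = 1 AND 0 AND 1 = 0
t7 = t3 OR t2 = 0 OR 0 = 0
t9 = t1 AND T = 0 AND 1 = 0
t10 = t3 XOR t7 = 0 XOR 0 = 0
t12 = T AND t9 = 1 AND 0 = 0
t13 = t7 NOR t9 = 0 NOR 0 = 1
t15 = t10 OR t7 = 0 OR 0 = 0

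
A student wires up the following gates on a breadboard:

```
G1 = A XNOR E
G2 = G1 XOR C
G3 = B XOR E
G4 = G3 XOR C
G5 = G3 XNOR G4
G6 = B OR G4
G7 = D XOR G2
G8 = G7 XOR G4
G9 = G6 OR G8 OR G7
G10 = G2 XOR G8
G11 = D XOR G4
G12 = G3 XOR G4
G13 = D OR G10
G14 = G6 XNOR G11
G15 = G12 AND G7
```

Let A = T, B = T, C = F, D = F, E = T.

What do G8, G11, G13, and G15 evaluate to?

G8 = T, G11 = F, G13 = F, G15 = F

G1 = A XNOR E = T XNOR T = T
G2 = G1 XOR C = T XOR F = T
G3 = B XOR E = T XOR T = F
G4 = G3 XOR C = F XOR F = F
G7 = D XOR G2 = F XOR T = T
G8 = G7 XOR G4 = T XOR F = T
G10 = G2 XOR G8 = T XOR T = F
G11 = D XOR G4 = F XOR F = F
G12 = G3 XOR G4 = F XOR F = F
G13 = D OR G10 = F OR F = F
G15 = G12 AND G7 = F AND T = F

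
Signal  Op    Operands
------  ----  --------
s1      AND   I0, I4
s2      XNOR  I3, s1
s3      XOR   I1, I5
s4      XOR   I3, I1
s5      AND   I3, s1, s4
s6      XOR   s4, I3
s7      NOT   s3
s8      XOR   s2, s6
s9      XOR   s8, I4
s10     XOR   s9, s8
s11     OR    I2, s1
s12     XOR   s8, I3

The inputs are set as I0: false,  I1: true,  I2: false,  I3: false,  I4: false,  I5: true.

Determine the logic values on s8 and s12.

s1 = I0 AND I4 = false AND false = false
s2 = I3 XNOR s1 = false XNOR false = true
s4 = I3 XOR I1 = false XOR true = true
s6 = s4 XOR I3 = true XOR false = true
s8 = s2 XOR s6 = true XOR true = false
s12 = s8 XOR I3 = false XOR false = false

s8 = false, s12 = false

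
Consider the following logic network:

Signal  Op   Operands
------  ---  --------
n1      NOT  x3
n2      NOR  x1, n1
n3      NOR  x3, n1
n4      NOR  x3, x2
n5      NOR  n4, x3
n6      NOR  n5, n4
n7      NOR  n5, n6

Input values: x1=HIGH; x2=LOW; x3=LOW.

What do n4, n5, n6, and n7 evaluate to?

n4 = x3 NOR x2 = LOW NOR LOW = HIGH
n5 = n4 NOR x3 = HIGH NOR LOW = LOW
n6 = n5 NOR n4 = LOW NOR HIGH = LOW
n7 = n5 NOR n6 = LOW NOR LOW = HIGH

n4 = HIGH; n5 = LOW; n6 = LOW; n7 = HIGH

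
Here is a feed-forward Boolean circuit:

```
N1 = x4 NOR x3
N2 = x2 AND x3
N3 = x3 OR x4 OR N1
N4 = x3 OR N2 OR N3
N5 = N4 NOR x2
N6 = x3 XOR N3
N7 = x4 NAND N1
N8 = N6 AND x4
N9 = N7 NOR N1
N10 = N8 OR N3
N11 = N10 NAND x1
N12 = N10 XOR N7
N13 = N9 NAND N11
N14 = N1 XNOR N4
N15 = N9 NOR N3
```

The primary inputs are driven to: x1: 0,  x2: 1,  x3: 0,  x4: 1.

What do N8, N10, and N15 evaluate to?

N1 = x4 NOR x3 = 1 NOR 0 = 0
N3 = x3 OR x4 OR N1 = 0 OR 1 OR 0 = 1
N6 = x3 XOR N3 = 0 XOR 1 = 1
N7 = x4 NAND N1 = 1 NAND 0 = 1
N8 = N6 AND x4 = 1 AND 1 = 1
N9 = N7 NOR N1 = 1 NOR 0 = 0
N10 = N8 OR N3 = 1 OR 1 = 1
N15 = N9 NOR N3 = 0 NOR 1 = 0

N8 = 1, N10 = 1, N15 = 0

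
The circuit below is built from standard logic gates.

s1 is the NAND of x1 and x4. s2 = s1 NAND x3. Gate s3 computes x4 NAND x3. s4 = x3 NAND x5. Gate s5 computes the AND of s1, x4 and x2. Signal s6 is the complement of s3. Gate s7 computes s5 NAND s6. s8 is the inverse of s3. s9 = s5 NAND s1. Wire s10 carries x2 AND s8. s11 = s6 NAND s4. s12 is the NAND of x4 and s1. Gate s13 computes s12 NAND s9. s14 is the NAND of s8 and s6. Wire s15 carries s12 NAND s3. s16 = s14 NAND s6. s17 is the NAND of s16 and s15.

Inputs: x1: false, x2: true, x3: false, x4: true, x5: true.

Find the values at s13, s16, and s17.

s13 = true; s16 = true; s17 = false

s1 = x1 NAND x4 = false NAND true = true
s3 = x4 NAND x3 = true NAND false = true
s5 = s1 AND x4 AND x2 = true AND true AND true = true
s6 = NOT s3 = NOT true = false
s8 = NOT s3 = NOT true = false
s9 = s5 NAND s1 = true NAND true = false
s12 = x4 NAND s1 = true NAND true = false
s13 = s12 NAND s9 = false NAND false = true
s14 = s8 NAND s6 = false NAND false = true
s15 = s12 NAND s3 = false NAND true = true
s16 = s14 NAND s6 = true NAND false = true
s17 = s16 NAND s15 = true NAND true = false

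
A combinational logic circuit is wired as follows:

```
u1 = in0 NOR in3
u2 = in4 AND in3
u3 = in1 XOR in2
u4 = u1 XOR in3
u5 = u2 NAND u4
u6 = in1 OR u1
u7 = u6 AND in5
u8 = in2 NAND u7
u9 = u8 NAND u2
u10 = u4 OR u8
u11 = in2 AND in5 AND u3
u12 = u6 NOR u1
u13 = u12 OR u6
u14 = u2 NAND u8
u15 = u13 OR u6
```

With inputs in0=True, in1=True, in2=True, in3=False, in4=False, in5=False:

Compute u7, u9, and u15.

u1 = in0 NOR in3 = True NOR False = False
u2 = in4 AND in3 = False AND False = False
u6 = in1 OR u1 = True OR False = True
u7 = u6 AND in5 = True AND False = False
u8 = in2 NAND u7 = True NAND False = True
u9 = u8 NAND u2 = True NAND False = True
u12 = u6 NOR u1 = True NOR False = False
u13 = u12 OR u6 = False OR True = True
u15 = u13 OR u6 = True OR True = True

u7 = False, u9 = True, u15 = True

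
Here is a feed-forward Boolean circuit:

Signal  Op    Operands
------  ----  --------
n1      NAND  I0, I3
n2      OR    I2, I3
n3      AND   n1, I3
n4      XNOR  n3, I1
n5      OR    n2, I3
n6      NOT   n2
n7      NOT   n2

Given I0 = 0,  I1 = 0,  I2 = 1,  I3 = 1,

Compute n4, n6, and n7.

n4 = 0  n6 = 0  n7 = 0

n1 = I0 NAND I3 = 0 NAND 1 = 1
n2 = I2 OR I3 = 1 OR 1 = 1
n3 = n1 AND I3 = 1 AND 1 = 1
n4 = n3 XNOR I1 = 1 XNOR 0 = 0
n6 = NOT n2 = NOT 1 = 0
n7 = NOT n2 = NOT 1 = 0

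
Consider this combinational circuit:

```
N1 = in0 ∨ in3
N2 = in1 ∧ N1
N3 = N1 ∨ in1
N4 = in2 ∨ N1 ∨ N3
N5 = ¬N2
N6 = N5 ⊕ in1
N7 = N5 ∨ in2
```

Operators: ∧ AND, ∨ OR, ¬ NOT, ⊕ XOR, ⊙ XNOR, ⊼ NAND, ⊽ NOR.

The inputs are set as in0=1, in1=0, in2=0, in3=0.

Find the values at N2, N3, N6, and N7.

N2 = 0; N3 = 1; N6 = 1; N7 = 1

N1 = in0 OR in3 = 1 OR 0 = 1
N2 = in1 AND N1 = 0 AND 1 = 0
N3 = N1 OR in1 = 1 OR 0 = 1
N5 = NOT N2 = NOT 0 = 1
N6 = N5 XOR in1 = 1 XOR 0 = 1
N7 = N5 OR in2 = 1 OR 0 = 1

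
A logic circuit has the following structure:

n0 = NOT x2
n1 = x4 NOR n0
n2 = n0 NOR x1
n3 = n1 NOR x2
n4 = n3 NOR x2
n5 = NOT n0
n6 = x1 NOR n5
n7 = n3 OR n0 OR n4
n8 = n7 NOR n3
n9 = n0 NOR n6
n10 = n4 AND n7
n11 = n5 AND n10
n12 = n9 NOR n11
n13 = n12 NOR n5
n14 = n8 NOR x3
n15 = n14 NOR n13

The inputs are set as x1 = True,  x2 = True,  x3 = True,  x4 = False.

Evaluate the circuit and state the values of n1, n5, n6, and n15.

n0 = NOT x2 = NOT True = False
n1 = x4 NOR n0 = False NOR False = True
n3 = n1 NOR x2 = True NOR True = False
n4 = n3 NOR x2 = False NOR True = False
n5 = NOT n0 = NOT False = True
n6 = x1 NOR n5 = True NOR True = False
n7 = n3 OR n0 OR n4 = False OR False OR False = False
n8 = n7 NOR n3 = False NOR False = True
n9 = n0 NOR n6 = False NOR False = True
n10 = n4 AND n7 = False AND False = False
n11 = n5 AND n10 = True AND False = False
n12 = n9 NOR n11 = True NOR False = False
n13 = n12 NOR n5 = False NOR True = False
n14 = n8 NOR x3 = True NOR True = False
n15 = n14 NOR n13 = False NOR False = True

n1 = True, n5 = True, n6 = False, n15 = True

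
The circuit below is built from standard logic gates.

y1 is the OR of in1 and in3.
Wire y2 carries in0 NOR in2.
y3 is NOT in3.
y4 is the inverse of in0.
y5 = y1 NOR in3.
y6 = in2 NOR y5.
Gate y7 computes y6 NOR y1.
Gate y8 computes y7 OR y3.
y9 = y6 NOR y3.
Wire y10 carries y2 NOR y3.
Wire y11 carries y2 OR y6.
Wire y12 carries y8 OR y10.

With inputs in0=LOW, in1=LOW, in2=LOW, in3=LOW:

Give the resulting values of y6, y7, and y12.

y6 = LOW; y7 = HIGH; y12 = HIGH

y1 = in1 OR in3 = LOW OR LOW = LOW
y2 = in0 NOR in2 = LOW NOR LOW = HIGH
y3 = NOT in3 = NOT LOW = HIGH
y5 = y1 NOR in3 = LOW NOR LOW = HIGH
y6 = in2 NOR y5 = LOW NOR HIGH = LOW
y7 = y6 NOR y1 = LOW NOR LOW = HIGH
y8 = y7 OR y3 = HIGH OR HIGH = HIGH
y10 = y2 NOR y3 = HIGH NOR HIGH = LOW
y12 = y8 OR y10 = HIGH OR LOW = HIGH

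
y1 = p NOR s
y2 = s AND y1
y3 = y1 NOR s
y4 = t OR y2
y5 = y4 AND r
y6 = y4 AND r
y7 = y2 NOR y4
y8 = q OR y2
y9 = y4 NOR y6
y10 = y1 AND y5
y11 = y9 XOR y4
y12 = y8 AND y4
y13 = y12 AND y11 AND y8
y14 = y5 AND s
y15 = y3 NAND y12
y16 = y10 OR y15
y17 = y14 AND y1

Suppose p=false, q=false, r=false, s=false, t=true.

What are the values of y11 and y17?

y11 = true  y17 = false

y1 = p NOR s = false NOR false = true
y2 = s AND y1 = false AND true = false
y4 = t OR y2 = true OR false = true
y5 = y4 AND r = true AND false = false
y6 = y4 AND r = true AND false = false
y9 = y4 NOR y6 = true NOR false = false
y11 = y9 XOR y4 = false XOR true = true
y14 = y5 AND s = false AND false = false
y17 = y14 AND y1 = false AND true = false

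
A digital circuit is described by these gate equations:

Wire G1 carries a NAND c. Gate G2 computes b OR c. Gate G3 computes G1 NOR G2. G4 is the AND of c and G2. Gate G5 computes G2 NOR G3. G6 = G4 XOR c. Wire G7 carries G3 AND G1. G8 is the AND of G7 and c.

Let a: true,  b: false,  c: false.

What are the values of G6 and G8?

G1 = a NAND c = true NAND false = true
G2 = b OR c = false OR false = false
G3 = G1 NOR G2 = true NOR false = false
G4 = c AND G2 = false AND false = false
G6 = G4 XOR c = false XOR false = false
G7 = G3 AND G1 = false AND true = false
G8 = G7 AND c = false AND false = false

G6 = false, G8 = false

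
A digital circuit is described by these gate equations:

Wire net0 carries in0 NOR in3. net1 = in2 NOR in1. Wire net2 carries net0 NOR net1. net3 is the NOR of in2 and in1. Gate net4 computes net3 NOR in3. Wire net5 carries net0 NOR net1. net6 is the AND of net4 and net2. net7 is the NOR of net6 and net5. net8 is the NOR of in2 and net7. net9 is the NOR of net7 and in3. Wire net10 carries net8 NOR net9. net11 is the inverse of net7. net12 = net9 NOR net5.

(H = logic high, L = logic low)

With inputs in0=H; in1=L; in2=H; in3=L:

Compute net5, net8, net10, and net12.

net5 = H  net8 = L  net10 = L  net12 = L

net0 = in0 NOR in3 = H NOR L = L
net1 = in2 NOR in1 = H NOR L = L
net2 = net0 NOR net1 = L NOR L = H
net3 = in2 NOR in1 = H NOR L = L
net4 = net3 NOR in3 = L NOR L = H
net5 = net0 NOR net1 = L NOR L = H
net6 = net4 AND net2 = H AND H = H
net7 = net6 NOR net5 = H NOR H = L
net8 = in2 NOR net7 = H NOR L = L
net9 = net7 NOR in3 = L NOR L = H
net10 = net8 NOR net9 = L NOR H = L
net12 = net9 NOR net5 = H NOR H = L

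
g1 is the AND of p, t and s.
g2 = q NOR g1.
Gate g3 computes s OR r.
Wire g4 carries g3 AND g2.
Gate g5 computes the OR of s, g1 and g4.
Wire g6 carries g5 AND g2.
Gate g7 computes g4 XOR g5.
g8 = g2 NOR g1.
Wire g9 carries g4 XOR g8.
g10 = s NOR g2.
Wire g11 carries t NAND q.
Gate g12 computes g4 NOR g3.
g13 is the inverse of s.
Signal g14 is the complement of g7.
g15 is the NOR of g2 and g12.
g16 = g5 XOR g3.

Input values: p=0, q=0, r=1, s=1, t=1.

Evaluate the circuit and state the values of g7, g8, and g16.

g7 = 0; g8 = 0; g16 = 0

g1 = p AND t AND s = 0 AND 1 AND 1 = 0
g2 = q NOR g1 = 0 NOR 0 = 1
g3 = s OR r = 1 OR 1 = 1
g4 = g3 AND g2 = 1 AND 1 = 1
g5 = s OR g1 OR g4 = 1 OR 0 OR 1 = 1
g7 = g4 XOR g5 = 1 XOR 1 = 0
g8 = g2 NOR g1 = 1 NOR 0 = 0
g16 = g5 XOR g3 = 1 XOR 1 = 0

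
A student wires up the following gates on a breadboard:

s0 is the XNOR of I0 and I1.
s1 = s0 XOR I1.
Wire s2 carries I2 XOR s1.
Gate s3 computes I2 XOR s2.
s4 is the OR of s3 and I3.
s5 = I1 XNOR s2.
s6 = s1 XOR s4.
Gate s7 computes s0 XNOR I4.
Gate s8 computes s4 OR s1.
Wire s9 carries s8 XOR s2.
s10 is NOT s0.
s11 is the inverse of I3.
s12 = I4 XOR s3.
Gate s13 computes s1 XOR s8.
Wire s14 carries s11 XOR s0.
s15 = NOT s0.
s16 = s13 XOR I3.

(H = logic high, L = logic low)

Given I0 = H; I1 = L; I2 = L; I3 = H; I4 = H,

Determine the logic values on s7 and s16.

s0 = I0 XNOR I1 = H XNOR L = L
s1 = s0 XOR I1 = L XOR L = L
s2 = I2 XOR s1 = L XOR L = L
s3 = I2 XOR s2 = L XOR L = L
s4 = s3 OR I3 = L OR H = H
s7 = s0 XNOR I4 = L XNOR H = L
s8 = s4 OR s1 = H OR L = H
s13 = s1 XOR s8 = L XOR H = H
s16 = s13 XOR I3 = H XOR H = L

s7 = L, s16 = L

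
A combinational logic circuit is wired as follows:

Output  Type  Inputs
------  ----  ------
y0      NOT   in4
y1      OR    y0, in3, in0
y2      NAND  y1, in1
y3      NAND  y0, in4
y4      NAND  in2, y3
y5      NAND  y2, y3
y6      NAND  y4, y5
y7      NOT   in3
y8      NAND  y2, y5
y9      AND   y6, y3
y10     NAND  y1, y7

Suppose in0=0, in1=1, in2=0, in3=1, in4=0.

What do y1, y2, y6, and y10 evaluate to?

y1 = 1, y2 = 0, y6 = 0, y10 = 1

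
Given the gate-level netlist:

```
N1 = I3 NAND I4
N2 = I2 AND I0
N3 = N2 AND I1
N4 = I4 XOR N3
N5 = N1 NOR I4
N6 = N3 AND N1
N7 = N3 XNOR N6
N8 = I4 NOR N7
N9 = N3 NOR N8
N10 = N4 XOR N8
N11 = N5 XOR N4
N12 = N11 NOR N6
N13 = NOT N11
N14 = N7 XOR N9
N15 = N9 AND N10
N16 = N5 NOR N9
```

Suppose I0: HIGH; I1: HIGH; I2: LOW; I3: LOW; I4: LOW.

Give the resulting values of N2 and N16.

N2 = LOW, N16 = LOW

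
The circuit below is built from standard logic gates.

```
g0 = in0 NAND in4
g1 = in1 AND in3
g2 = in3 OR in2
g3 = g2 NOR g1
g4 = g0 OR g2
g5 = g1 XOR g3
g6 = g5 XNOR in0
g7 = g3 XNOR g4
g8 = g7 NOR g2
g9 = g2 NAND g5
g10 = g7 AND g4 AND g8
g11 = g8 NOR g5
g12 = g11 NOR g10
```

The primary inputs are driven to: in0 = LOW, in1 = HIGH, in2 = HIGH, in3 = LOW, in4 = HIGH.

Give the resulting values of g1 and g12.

g1 = LOW, g12 = LOW

g0 = in0 NAND in4 = LOW NAND HIGH = HIGH
g1 = in1 AND in3 = HIGH AND LOW = LOW
g2 = in3 OR in2 = LOW OR HIGH = HIGH
g3 = g2 NOR g1 = HIGH NOR LOW = LOW
g4 = g0 OR g2 = HIGH OR HIGH = HIGH
g5 = g1 XOR g3 = LOW XOR LOW = LOW
g7 = g3 XNOR g4 = LOW XNOR HIGH = LOW
g8 = g7 NOR g2 = LOW NOR HIGH = LOW
g10 = g7 AND g4 AND g8 = LOW AND HIGH AND LOW = LOW
g11 = g8 NOR g5 = LOW NOR LOW = HIGH
g12 = g11 NOR g10 = HIGH NOR LOW = LOW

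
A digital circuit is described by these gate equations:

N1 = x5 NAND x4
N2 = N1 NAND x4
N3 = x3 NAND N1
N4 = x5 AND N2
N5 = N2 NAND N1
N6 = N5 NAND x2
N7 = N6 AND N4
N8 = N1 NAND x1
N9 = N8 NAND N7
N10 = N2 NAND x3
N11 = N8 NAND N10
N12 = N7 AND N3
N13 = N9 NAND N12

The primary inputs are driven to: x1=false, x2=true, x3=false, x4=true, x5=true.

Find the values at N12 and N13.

N1 = x5 NAND x4 = true NAND true = false
N2 = N1 NAND x4 = false NAND true = true
N3 = x3 NAND N1 = false NAND false = true
N4 = x5 AND N2 = true AND true = true
N5 = N2 NAND N1 = true NAND false = true
N6 = N5 NAND x2 = true NAND true = false
N7 = N6 AND N4 = false AND true = false
N8 = N1 NAND x1 = false NAND false = true
N9 = N8 NAND N7 = true NAND false = true
N12 = N7 AND N3 = false AND true = false
N13 = N9 NAND N12 = true NAND false = true

N12 = false, N13 = true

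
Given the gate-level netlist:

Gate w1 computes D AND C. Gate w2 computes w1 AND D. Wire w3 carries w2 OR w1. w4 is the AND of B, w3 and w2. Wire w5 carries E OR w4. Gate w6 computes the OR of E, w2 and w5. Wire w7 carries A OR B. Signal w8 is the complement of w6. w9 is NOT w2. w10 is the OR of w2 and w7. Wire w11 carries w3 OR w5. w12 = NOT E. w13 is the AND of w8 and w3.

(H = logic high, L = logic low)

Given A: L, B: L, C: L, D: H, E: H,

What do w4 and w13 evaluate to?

w4 = L  w13 = L

w1 = D AND C = H AND L = L
w2 = w1 AND D = L AND H = L
w3 = w2 OR w1 = L OR L = L
w4 = B AND w3 AND w2 = L AND L AND L = L
w5 = E OR w4 = H OR L = H
w6 = E OR w2 OR w5 = H OR L OR H = H
w8 = NOT w6 = NOT H = L
w13 = w8 AND w3 = L AND L = L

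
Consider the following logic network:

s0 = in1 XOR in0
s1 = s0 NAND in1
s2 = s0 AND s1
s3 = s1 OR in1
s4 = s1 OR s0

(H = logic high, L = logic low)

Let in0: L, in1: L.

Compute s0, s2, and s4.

s0 = in1 XOR in0 = L XOR L = L
s1 = s0 NAND in1 = L NAND L = H
s2 = s0 AND s1 = L AND H = L
s4 = s1 OR s0 = H OR L = H

s0 = L; s2 = L; s4 = H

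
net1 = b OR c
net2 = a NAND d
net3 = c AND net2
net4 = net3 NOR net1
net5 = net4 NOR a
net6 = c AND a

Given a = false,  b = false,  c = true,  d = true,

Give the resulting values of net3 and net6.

net2 = a NAND d = false NAND true = true
net3 = c AND net2 = true AND true = true
net6 = c AND a = true AND false = false

net3 = true  net6 = false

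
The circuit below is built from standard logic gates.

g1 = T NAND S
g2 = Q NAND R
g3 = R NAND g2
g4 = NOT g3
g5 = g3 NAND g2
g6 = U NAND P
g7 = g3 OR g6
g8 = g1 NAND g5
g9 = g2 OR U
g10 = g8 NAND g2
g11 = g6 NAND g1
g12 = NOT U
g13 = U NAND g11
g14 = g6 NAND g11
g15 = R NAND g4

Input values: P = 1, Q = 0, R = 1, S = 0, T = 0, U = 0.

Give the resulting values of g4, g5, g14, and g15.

g4 = 1, g5 = 1, g14 = 1, g15 = 0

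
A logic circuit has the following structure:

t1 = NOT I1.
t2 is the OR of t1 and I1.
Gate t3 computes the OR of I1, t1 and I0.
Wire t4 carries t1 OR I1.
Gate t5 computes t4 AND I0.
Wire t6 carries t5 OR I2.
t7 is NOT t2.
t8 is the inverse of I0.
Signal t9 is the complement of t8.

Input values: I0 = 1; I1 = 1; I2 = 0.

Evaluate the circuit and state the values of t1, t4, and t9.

t1 = NOT I1 = NOT 1 = 0
t4 = t1 OR I1 = 0 OR 1 = 1
t8 = NOT I0 = NOT 1 = 0
t9 = NOT t8 = NOT 0 = 1

t1 = 0, t4 = 1, t9 = 1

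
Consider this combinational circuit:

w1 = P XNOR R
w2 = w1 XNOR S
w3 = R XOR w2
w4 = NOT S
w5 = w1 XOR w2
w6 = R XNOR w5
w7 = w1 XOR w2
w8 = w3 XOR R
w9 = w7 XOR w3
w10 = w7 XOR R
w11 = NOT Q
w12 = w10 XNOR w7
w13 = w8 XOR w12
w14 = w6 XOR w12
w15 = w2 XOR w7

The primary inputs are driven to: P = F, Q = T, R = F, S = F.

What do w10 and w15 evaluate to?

w1 = P XNOR R = F XNOR F = T
w2 = w1 XNOR S = T XNOR F = F
w7 = w1 XOR w2 = T XOR F = T
w10 = w7 XOR R = T XOR F = T
w15 = w2 XOR w7 = F XOR T = T

w10 = T; w15 = T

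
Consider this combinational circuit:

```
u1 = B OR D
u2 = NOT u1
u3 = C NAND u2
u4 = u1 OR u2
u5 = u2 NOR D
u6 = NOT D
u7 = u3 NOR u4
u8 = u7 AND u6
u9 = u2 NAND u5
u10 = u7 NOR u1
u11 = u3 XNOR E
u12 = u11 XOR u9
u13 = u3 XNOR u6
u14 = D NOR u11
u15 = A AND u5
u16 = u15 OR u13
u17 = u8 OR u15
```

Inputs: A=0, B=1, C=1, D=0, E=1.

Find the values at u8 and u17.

u8 = 0; u17 = 0

u1 = B OR D = 1 OR 0 = 1
u2 = NOT u1 = NOT 1 = 0
u3 = C NAND u2 = 1 NAND 0 = 1
u4 = u1 OR u2 = 1 OR 0 = 1
u5 = u2 NOR D = 0 NOR 0 = 1
u6 = NOT D = NOT 0 = 1
u7 = u3 NOR u4 = 1 NOR 1 = 0
u8 = u7 AND u6 = 0 AND 1 = 0
u15 = A AND u5 = 0 AND 1 = 0
u17 = u8 OR u15 = 0 OR 0 = 0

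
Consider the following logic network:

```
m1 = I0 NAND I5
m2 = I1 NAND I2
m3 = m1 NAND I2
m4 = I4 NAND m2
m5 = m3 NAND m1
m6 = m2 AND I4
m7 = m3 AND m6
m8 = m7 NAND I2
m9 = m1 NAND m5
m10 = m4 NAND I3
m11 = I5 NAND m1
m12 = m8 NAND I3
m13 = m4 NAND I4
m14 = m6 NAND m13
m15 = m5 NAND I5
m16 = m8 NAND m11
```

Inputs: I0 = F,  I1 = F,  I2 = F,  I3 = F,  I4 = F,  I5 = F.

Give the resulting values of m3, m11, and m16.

m3 = T; m11 = T; m16 = F

m1 = I0 NAND I5 = F NAND F = T
m2 = I1 NAND I2 = F NAND F = T
m3 = m1 NAND I2 = T NAND F = T
m6 = m2 AND I4 = T AND F = F
m7 = m3 AND m6 = T AND F = F
m8 = m7 NAND I2 = F NAND F = T
m11 = I5 NAND m1 = F NAND T = T
m16 = m8 NAND m11 = T NAND T = F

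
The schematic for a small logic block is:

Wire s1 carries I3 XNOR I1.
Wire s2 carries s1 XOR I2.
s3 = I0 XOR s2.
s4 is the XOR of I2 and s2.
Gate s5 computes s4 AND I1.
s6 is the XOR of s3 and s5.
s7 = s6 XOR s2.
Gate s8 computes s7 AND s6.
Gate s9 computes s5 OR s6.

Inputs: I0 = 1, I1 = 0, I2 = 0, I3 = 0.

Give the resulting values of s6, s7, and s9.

s1 = I3 XNOR I1 = 0 XNOR 0 = 1
s2 = s1 XOR I2 = 1 XOR 0 = 1
s3 = I0 XOR s2 = 1 XOR 1 = 0
s4 = I2 XOR s2 = 0 XOR 1 = 1
s5 = s4 AND I1 = 1 AND 0 = 0
s6 = s3 XOR s5 = 0 XOR 0 = 0
s7 = s6 XOR s2 = 0 XOR 1 = 1
s9 = s5 OR s6 = 0 OR 0 = 0

s6 = 0; s7 = 1; s9 = 0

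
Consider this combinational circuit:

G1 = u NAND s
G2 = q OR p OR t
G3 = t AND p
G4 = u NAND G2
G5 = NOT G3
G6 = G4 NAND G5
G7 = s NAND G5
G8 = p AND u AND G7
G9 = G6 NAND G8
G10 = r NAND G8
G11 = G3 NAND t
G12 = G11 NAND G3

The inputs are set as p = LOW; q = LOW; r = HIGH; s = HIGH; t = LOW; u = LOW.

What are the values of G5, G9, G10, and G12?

G2 = q OR p OR t = LOW OR LOW OR LOW = LOW
G3 = t AND p = LOW AND LOW = LOW
G4 = u NAND G2 = LOW NAND LOW = HIGH
G5 = NOT G3 = NOT LOW = HIGH
G6 = G4 NAND G5 = HIGH NAND HIGH = LOW
G7 = s NAND G5 = HIGH NAND HIGH = LOW
G8 = p AND u AND G7 = LOW AND LOW AND LOW = LOW
G9 = G6 NAND G8 = LOW NAND LOW = HIGH
G10 = r NAND G8 = HIGH NAND LOW = HIGH
G11 = G3 NAND t = LOW NAND LOW = HIGH
G12 = G11 NAND G3 = HIGH NAND LOW = HIGH

G5 = HIGH, G9 = HIGH, G10 = HIGH, G12 = HIGH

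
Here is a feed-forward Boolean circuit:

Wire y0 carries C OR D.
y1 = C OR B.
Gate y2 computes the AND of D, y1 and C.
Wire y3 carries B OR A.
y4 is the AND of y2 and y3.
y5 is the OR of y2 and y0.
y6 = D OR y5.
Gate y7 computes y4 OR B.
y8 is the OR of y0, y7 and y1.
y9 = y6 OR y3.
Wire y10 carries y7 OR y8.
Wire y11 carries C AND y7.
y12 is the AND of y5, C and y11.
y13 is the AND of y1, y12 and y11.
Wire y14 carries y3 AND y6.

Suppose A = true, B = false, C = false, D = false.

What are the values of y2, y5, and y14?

y0 = C OR D = false OR false = false
y1 = C OR B = false OR false = false
y2 = D AND y1 AND C = false AND false AND false = false
y3 = B OR A = false OR true = true
y5 = y2 OR y0 = false OR false = false
y6 = D OR y5 = false OR false = false
y14 = y3 AND y6 = true AND false = false

y2 = false, y5 = false, y14 = false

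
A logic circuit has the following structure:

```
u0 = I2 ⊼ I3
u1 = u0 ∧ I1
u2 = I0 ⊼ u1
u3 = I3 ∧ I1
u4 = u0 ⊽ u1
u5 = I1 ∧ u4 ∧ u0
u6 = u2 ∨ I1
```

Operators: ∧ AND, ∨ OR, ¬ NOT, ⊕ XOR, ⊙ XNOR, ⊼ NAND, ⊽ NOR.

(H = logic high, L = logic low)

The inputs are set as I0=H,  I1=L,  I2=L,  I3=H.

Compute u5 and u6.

u5 = L, u6 = H

u0 = I2 NAND I3 = L NAND H = H
u1 = u0 AND I1 = H AND L = L
u2 = I0 NAND u1 = H NAND L = H
u4 = u0 NOR u1 = H NOR L = L
u5 = I1 AND u4 AND u0 = L AND L AND H = L
u6 = u2 OR I1 = H OR L = H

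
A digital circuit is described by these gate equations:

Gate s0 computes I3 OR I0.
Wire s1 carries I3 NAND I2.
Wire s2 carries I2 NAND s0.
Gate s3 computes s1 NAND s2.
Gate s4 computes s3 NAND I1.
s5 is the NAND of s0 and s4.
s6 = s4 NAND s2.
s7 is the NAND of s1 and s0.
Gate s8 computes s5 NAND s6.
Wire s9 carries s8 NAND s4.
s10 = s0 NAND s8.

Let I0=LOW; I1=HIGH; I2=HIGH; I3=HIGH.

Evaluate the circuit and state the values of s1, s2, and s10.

s1 = LOW  s2 = LOW  s10 = HIGH

s0 = I3 OR I0 = HIGH OR LOW = HIGH
s1 = I3 NAND I2 = HIGH NAND HIGH = LOW
s2 = I2 NAND s0 = HIGH NAND HIGH = LOW
s3 = s1 NAND s2 = LOW NAND LOW = HIGH
s4 = s3 NAND I1 = HIGH NAND HIGH = LOW
s5 = s0 NAND s4 = HIGH NAND LOW = HIGH
s6 = s4 NAND s2 = LOW NAND LOW = HIGH
s8 = s5 NAND s6 = HIGH NAND HIGH = LOW
s10 = s0 NAND s8 = HIGH NAND LOW = HIGH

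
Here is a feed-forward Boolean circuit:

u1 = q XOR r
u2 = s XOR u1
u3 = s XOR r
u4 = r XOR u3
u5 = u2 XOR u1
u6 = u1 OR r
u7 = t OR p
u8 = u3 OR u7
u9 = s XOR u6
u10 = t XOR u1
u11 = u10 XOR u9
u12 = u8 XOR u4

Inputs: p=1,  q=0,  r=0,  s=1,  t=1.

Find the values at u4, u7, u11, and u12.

u1 = q XOR r = 0 XOR 0 = 0
u3 = s XOR r = 1 XOR 0 = 1
u4 = r XOR u3 = 0 XOR 1 = 1
u6 = u1 OR r = 0 OR 0 = 0
u7 = t OR p = 1 OR 1 = 1
u8 = u3 OR u7 = 1 OR 1 = 1
u9 = s XOR u6 = 1 XOR 0 = 1
u10 = t XOR u1 = 1 XOR 0 = 1
u11 = u10 XOR u9 = 1 XOR 1 = 0
u12 = u8 XOR u4 = 1 XOR 1 = 0

u4 = 1, u7 = 1, u11 = 0, u12 = 0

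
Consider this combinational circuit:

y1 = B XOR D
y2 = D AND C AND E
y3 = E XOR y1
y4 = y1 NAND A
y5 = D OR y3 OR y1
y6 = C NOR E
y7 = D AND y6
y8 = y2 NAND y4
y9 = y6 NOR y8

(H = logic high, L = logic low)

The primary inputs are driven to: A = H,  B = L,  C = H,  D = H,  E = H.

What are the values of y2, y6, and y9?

y2 = H  y6 = L  y9 = L

y1 = B XOR D = L XOR H = H
y2 = D AND C AND E = H AND H AND H = H
y4 = y1 NAND A = H NAND H = L
y6 = C NOR E = H NOR H = L
y8 = y2 NAND y4 = H NAND L = H
y9 = y6 NOR y8 = L NOR H = L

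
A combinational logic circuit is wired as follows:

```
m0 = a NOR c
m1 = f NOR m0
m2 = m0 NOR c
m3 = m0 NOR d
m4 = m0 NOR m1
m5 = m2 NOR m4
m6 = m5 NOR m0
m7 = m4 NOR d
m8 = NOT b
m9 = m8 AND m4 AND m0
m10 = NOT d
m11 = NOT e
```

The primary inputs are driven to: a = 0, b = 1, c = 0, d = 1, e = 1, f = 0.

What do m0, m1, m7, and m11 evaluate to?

m0 = 1, m1 = 0, m7 = 0, m11 = 0

m0 = a NOR c = 0 NOR 0 = 1
m1 = f NOR m0 = 0 NOR 1 = 0
m4 = m0 NOR m1 = 1 NOR 0 = 0
m7 = m4 NOR d = 0 NOR 1 = 0
m11 = NOT e = NOT 1 = 0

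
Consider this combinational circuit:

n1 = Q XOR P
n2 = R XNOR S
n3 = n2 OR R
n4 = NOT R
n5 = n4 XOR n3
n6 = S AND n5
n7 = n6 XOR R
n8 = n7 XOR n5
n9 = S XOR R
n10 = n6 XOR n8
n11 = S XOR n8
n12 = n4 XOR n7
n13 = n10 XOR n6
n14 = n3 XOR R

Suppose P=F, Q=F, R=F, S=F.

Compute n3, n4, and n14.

n2 = R XNOR S = F XNOR F = T
n3 = n2 OR R = T OR F = T
n4 = NOT R = NOT F = T
n14 = n3 XOR R = T XOR F = T

n3 = T, n4 = T, n14 = T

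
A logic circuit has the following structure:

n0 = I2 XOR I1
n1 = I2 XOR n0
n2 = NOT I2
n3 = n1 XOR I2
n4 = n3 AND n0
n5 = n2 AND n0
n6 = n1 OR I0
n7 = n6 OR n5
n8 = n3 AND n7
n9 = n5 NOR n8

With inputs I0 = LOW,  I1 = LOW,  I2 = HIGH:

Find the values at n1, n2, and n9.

n1 = LOW; n2 = LOW; n9 = HIGH

n0 = I2 XOR I1 = HIGH XOR LOW = HIGH
n1 = I2 XOR n0 = HIGH XOR HIGH = LOW
n2 = NOT I2 = NOT HIGH = LOW
n3 = n1 XOR I2 = LOW XOR HIGH = HIGH
n5 = n2 AND n0 = LOW AND HIGH = LOW
n6 = n1 OR I0 = LOW OR LOW = LOW
n7 = n6 OR n5 = LOW OR LOW = LOW
n8 = n3 AND n7 = HIGH AND LOW = LOW
n9 = n5 NOR n8 = LOW NOR LOW = HIGH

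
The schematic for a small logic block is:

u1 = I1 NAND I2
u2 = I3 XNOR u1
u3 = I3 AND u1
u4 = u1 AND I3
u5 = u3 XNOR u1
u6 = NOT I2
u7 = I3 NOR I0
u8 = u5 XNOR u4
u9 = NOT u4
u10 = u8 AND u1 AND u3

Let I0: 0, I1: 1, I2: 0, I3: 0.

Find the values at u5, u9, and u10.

u1 = I1 NAND I2 = 1 NAND 0 = 1
u3 = I3 AND u1 = 0 AND 1 = 0
u4 = u1 AND I3 = 1 AND 0 = 0
u5 = u3 XNOR u1 = 0 XNOR 1 = 0
u8 = u5 XNOR u4 = 0 XNOR 0 = 1
u9 = NOT u4 = NOT 0 = 1
u10 = u8 AND u1 AND u3 = 1 AND 1 AND 0 = 0

u5 = 0, u9 = 1, u10 = 0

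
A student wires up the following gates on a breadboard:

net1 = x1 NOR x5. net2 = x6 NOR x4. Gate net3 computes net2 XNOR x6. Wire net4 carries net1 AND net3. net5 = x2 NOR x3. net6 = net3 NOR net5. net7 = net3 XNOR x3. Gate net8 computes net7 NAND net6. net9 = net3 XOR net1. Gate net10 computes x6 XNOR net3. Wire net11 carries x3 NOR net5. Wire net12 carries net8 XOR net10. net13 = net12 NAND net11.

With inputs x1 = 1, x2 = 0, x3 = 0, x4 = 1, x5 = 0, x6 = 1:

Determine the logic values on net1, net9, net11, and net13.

net1 = 0, net9 = 0, net11 = 0, net13 = 1

net1 = x1 NOR x5 = 1 NOR 0 = 0
net2 = x6 NOR x4 = 1 NOR 1 = 0
net3 = net2 XNOR x6 = 0 XNOR 1 = 0
net5 = x2 NOR x3 = 0 NOR 0 = 1
net6 = net3 NOR net5 = 0 NOR 1 = 0
net7 = net3 XNOR x3 = 0 XNOR 0 = 1
net8 = net7 NAND net6 = 1 NAND 0 = 1
net9 = net3 XOR net1 = 0 XOR 0 = 0
net10 = x6 XNOR net3 = 1 XNOR 0 = 0
net11 = x3 NOR net5 = 0 NOR 1 = 0
net12 = net8 XOR net10 = 1 XOR 0 = 1
net13 = net12 NAND net11 = 1 NAND 0 = 1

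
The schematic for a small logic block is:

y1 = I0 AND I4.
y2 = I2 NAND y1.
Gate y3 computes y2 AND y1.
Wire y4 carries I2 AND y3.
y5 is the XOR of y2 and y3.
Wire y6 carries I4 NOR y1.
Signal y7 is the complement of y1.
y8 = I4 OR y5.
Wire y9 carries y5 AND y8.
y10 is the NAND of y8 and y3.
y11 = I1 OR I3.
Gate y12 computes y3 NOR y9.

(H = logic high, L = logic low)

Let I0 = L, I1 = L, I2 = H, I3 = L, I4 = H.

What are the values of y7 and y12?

y7 = H  y12 = L

y1 = I0 AND I4 = L AND H = L
y2 = I2 NAND y1 = H NAND L = H
y3 = y2 AND y1 = H AND L = L
y5 = y2 XOR y3 = H XOR L = H
y7 = NOT y1 = NOT L = H
y8 = I4 OR y5 = H OR H = H
y9 = y5 AND y8 = H AND H = H
y12 = y3 NOR y9 = L NOR H = L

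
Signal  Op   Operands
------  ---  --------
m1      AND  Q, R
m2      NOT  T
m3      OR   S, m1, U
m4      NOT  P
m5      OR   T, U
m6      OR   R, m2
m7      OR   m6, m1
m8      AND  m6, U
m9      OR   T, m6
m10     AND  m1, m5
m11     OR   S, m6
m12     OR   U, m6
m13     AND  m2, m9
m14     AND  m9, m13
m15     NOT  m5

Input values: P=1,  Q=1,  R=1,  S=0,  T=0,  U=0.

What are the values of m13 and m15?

m13 = 1, m15 = 1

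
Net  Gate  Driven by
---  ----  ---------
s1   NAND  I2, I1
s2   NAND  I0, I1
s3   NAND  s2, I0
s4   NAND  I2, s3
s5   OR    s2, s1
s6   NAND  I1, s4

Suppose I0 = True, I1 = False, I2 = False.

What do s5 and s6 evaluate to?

s5 = True  s6 = True

s1 = I2 NAND I1 = False NAND False = True
s2 = I0 NAND I1 = True NAND False = True
s3 = s2 NAND I0 = True NAND True = False
s4 = I2 NAND s3 = False NAND False = True
s5 = s2 OR s1 = True OR True = True
s6 = I1 NAND s4 = False NAND True = True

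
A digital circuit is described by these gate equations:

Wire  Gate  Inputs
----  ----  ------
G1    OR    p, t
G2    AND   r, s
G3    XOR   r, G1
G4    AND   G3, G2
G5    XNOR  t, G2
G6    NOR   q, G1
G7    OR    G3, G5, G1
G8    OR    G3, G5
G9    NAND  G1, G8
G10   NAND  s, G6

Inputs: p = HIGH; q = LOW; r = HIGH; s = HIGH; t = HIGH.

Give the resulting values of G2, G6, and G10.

G1 = p OR t = HIGH OR HIGH = HIGH
G2 = r AND s = HIGH AND HIGH = HIGH
G6 = q NOR G1 = LOW NOR HIGH = LOW
G10 = s NAND G6 = HIGH NAND LOW = HIGH

G2 = HIGH; G6 = LOW; G10 = HIGH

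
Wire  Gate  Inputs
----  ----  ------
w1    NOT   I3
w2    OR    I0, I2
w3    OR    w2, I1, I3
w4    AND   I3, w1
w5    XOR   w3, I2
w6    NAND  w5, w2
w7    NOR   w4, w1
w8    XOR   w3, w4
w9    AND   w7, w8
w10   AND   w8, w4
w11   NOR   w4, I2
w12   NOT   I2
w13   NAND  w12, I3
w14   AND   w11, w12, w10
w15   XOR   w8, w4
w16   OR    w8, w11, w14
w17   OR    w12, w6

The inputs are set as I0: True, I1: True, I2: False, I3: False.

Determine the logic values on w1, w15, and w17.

w1 = True, w15 = True, w17 = True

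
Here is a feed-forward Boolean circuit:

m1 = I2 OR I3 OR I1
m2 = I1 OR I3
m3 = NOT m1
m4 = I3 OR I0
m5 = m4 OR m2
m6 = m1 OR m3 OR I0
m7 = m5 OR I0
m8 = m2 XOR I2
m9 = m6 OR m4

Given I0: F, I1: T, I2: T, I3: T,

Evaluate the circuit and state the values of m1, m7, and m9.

m1 = T, m7 = T, m9 = T

m1 = I2 OR I3 OR I1 = T OR T OR T = T
m2 = I1 OR I3 = T OR T = T
m3 = NOT m1 = NOT T = F
m4 = I3 OR I0 = T OR F = T
m5 = m4 OR m2 = T OR T = T
m6 = m1 OR m3 OR I0 = T OR F OR F = T
m7 = m5 OR I0 = T OR F = T
m9 = m6 OR m4 = T OR T = T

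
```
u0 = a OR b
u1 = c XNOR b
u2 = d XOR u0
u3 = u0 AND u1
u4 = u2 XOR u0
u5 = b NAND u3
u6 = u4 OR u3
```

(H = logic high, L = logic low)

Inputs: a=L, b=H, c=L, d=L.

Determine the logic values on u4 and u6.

u4 = L  u6 = L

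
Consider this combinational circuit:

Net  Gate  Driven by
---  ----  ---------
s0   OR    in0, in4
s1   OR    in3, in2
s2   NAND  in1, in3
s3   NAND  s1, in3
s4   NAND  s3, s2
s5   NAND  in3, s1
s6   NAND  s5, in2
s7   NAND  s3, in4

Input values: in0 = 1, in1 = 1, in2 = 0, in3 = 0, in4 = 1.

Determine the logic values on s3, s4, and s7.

s1 = in3 OR in2 = 0 OR 0 = 0
s2 = in1 NAND in3 = 1 NAND 0 = 1
s3 = s1 NAND in3 = 0 NAND 0 = 1
s4 = s3 NAND s2 = 1 NAND 1 = 0
s7 = s3 NAND in4 = 1 NAND 1 = 0

s3 = 1, s4 = 0, s7 = 0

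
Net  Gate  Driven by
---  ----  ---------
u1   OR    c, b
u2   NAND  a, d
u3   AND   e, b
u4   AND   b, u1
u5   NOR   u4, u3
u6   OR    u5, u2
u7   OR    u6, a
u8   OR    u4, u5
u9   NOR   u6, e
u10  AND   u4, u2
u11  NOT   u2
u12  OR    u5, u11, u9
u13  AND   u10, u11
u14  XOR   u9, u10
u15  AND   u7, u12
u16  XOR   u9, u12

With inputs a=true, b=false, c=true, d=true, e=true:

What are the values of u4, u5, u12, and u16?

u4 = false  u5 = true  u12 = true  u16 = true

u1 = c OR b = true OR false = true
u2 = a NAND d = true NAND true = false
u3 = e AND b = true AND false = false
u4 = b AND u1 = false AND true = false
u5 = u4 NOR u3 = false NOR false = true
u6 = u5 OR u2 = true OR false = true
u9 = u6 NOR e = true NOR true = false
u11 = NOT u2 = NOT false = true
u12 = u5 OR u11 OR u9 = true OR true OR false = true
u16 = u9 XOR u12 = false XOR true = true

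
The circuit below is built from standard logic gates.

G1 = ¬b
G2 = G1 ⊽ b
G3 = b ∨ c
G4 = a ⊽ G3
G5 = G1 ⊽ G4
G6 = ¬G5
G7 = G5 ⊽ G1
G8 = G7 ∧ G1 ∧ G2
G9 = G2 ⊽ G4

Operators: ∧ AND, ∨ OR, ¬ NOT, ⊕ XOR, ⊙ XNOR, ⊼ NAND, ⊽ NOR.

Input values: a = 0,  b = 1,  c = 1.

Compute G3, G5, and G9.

G3 = 1, G5 = 1, G9 = 1

G1 = NOT b = NOT 1 = 0
G2 = G1 NOR b = 0 NOR 1 = 0
G3 = b OR c = 1 OR 1 = 1
G4 = a NOR G3 = 0 NOR 1 = 0
G5 = G1 NOR G4 = 0 NOR 0 = 1
G9 = G2 NOR G4 = 0 NOR 0 = 1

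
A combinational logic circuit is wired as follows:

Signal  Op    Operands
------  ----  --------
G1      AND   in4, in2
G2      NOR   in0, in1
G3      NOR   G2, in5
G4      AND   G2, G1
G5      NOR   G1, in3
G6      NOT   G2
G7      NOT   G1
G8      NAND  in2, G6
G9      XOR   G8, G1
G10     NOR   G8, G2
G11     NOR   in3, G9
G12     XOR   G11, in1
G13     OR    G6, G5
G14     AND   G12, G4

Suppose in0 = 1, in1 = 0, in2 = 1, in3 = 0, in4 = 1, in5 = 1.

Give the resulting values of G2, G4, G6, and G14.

G2 = 0, G4 = 0, G6 = 1, G14 = 0

G1 = in4 AND in2 = 1 AND 1 = 1
G2 = in0 NOR in1 = 1 NOR 0 = 0
G4 = G2 AND G1 = 0 AND 1 = 0
G6 = NOT G2 = NOT 0 = 1
G8 = in2 NAND G6 = 1 NAND 1 = 0
G9 = G8 XOR G1 = 0 XOR 1 = 1
G11 = in3 NOR G9 = 0 NOR 1 = 0
G12 = G11 XOR in1 = 0 XOR 0 = 0
G14 = G12 AND G4 = 0 AND 0 = 0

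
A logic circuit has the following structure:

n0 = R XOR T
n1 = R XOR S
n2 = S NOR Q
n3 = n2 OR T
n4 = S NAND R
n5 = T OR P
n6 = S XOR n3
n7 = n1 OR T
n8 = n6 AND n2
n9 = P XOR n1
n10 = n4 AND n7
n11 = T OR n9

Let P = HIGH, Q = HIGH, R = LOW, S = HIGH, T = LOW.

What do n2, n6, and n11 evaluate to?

n1 = R XOR S = LOW XOR HIGH = HIGH
n2 = S NOR Q = HIGH NOR HIGH = LOW
n3 = n2 OR T = LOW OR LOW = LOW
n6 = S XOR n3 = HIGH XOR LOW = HIGH
n9 = P XOR n1 = HIGH XOR HIGH = LOW
n11 = T OR n9 = LOW OR LOW = LOW

n2 = LOW, n6 = HIGH, n11 = LOW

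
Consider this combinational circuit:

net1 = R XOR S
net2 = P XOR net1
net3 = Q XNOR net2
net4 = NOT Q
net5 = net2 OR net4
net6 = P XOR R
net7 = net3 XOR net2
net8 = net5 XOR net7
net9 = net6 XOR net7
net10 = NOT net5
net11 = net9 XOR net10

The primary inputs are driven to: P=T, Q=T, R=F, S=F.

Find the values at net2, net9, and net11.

net2 = T, net9 = T, net11 = T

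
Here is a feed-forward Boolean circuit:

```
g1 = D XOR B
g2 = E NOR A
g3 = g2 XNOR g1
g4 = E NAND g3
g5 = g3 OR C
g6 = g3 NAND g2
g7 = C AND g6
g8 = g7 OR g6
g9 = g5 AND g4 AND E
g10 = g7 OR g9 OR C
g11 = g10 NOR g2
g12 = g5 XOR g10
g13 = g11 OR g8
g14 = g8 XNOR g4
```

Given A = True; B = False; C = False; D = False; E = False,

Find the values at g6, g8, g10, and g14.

g6 = True  g8 = True  g10 = False  g14 = True

g1 = D XOR B = False XOR False = False
g2 = E NOR A = False NOR True = False
g3 = g2 XNOR g1 = False XNOR False = True
g4 = E NAND g3 = False NAND True = True
g5 = g3 OR C = True OR False = True
g6 = g3 NAND g2 = True NAND False = True
g7 = C AND g6 = False AND True = False
g8 = g7 OR g6 = False OR True = True
g9 = g5 AND g4 AND E = True AND True AND False = False
g10 = g7 OR g9 OR C = False OR False OR False = False
g14 = g8 XNOR g4 = True XNOR True = True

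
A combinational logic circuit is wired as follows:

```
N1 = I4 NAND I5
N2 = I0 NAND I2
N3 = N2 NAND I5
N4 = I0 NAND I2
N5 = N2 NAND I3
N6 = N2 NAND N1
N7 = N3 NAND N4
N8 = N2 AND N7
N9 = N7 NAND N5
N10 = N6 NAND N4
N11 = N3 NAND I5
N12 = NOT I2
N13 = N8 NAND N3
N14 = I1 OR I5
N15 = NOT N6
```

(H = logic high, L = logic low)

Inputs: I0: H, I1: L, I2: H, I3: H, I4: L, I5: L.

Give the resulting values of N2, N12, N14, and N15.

N1 = I4 NAND I5 = L NAND L = H
N2 = I0 NAND I2 = H NAND H = L
N6 = N2 NAND N1 = L NAND H = H
N12 = NOT I2 = NOT H = L
N14 = I1 OR I5 = L OR L = L
N15 = NOT N6 = NOT H = L

N2 = L; N12 = L; N14 = L; N15 = L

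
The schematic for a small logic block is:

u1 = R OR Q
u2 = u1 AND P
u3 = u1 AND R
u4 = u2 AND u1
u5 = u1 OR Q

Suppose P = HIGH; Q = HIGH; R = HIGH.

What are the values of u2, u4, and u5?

u2 = HIGH, u4 = HIGH, u5 = HIGH

u1 = R OR Q = HIGH OR HIGH = HIGH
u2 = u1 AND P = HIGH AND HIGH = HIGH
u4 = u2 AND u1 = HIGH AND HIGH = HIGH
u5 = u1 OR Q = HIGH OR HIGH = HIGH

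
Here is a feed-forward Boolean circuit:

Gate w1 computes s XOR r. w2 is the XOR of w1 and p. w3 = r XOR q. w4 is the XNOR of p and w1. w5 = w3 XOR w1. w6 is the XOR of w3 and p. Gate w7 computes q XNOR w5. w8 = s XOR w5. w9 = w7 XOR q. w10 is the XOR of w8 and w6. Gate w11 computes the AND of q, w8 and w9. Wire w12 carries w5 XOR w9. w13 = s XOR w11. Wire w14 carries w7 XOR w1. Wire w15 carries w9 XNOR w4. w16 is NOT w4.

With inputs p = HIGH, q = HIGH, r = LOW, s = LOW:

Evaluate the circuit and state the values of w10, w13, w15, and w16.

w1 = s XOR r = LOW XOR LOW = LOW
w3 = r XOR q = LOW XOR HIGH = HIGH
w4 = p XNOR w1 = HIGH XNOR LOW = LOW
w5 = w3 XOR w1 = HIGH XOR LOW = HIGH
w6 = w3 XOR p = HIGH XOR HIGH = LOW
w7 = q XNOR w5 = HIGH XNOR HIGH = HIGH
w8 = s XOR w5 = LOW XOR HIGH = HIGH
w9 = w7 XOR q = HIGH XOR HIGH = LOW
w10 = w8 XOR w6 = HIGH XOR LOW = HIGH
w11 = q AND w8 AND w9 = HIGH AND HIGH AND LOW = LOW
w13 = s XOR w11 = LOW XOR LOW = LOW
w15 = w9 XNOR w4 = LOW XNOR LOW = HIGH
w16 = NOT w4 = NOT LOW = HIGH

w10 = HIGH  w13 = LOW  w15 = HIGH  w16 = HIGH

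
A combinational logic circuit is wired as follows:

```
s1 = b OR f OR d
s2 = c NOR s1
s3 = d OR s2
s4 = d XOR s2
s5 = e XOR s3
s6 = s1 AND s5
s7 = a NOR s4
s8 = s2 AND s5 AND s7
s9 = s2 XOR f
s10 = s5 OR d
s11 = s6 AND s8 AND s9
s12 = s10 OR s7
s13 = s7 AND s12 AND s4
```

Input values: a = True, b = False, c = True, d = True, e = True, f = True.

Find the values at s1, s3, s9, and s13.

s1 = True  s3 = True  s9 = True  s13 = False

s1 = b OR f OR d = False OR True OR True = True
s2 = c NOR s1 = True NOR True = False
s3 = d OR s2 = True OR False = True
s4 = d XOR s2 = True XOR False = True
s5 = e XOR s3 = True XOR True = False
s7 = a NOR s4 = True NOR True = False
s9 = s2 XOR f = False XOR True = True
s10 = s5 OR d = False OR True = True
s12 = s10 OR s7 = True OR False = True
s13 = s7 AND s12 AND s4 = False AND True AND True = False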